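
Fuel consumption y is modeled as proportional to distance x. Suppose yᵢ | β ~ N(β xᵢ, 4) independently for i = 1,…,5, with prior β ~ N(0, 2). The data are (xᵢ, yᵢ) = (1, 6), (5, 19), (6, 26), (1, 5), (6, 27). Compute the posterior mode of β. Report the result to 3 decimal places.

β̂_MAP = 4.198

log p(β | y) = −Σ(yᵢ − βxᵢ)²/(2·4) − β²/(2·2) + const.
Setting the derivative to zero: Σxᵢ(yᵢ − βxᵢ)/4 − β/2 = 0, so β = Σxᵢyᵢ / (Σxᵢ² + σ²/τ²).
Σxᵢyᵢ = 1·6 + 5·19 + 6·26 + 1·5 + 6·27 = 424; Σxᵢ² = 99; σ²/τ² = 2.
β̂_MAP = 424 / (99 + 2) = 424/101 ≈ 4.198.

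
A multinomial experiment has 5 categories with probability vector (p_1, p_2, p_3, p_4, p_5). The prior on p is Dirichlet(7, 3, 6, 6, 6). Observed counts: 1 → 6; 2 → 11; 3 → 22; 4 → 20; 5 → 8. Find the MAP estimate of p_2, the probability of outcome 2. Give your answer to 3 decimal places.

MAP estimate: 0.144

The posterior is Dirichlet(αᵢ + nᵢ) = Dirichlet(13, 14, 28, 26, 14).
For a Dirichlet(a₁,…,a_K) with all aᵢ > 1, the mode has j-th component (aⱼ − 1)/(Σaᵢ − K).
Here Σaᵢ = 95 and K = 5, so p_2 = (14 − 1)/(95 − 5) = 13/90 ≈ 0.144.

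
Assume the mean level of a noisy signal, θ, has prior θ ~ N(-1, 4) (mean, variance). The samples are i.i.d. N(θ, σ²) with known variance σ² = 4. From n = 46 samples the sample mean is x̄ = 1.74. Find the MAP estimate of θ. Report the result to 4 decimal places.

θ̂_MAP = 1.6817

n = 46, x̄ = 1.74.
For a Normal prior and Normal likelihood with known variance, the posterior is Normal; its mode equals its mean, the precision-weighted average.
Prior precision 1/σ₀² = 1/4 = 0.25; data precision n/σ² = 46/4 = 11.5.
θ̂ = (0.25·(-1) + 11.5·1.74) / (0.25 + 11.5) = 19.76/11.75 = 1976/1175 ≈ 1.6817.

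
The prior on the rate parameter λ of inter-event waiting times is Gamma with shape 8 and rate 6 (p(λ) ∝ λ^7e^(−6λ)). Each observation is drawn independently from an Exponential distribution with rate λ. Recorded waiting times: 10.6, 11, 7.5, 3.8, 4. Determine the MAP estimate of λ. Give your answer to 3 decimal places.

The Exponential(rate=λ) likelihood is ∝ λ^n e^(−λΣtᵢ). Here n = 5 and Σtᵢ = 10.6 + 11 + 7.5 + 3.8 + 4 = 36.9.
Posterior ∝ λ^7e^(−6λ) · λ^5e^(−36.9λ) = λ^12e^(−42.9λ), i.e. Gamma(13, 42.9).
Mode = (a−1)/b = 12/42.9 ≈ 0.280.

λ̂_MAP = 0.280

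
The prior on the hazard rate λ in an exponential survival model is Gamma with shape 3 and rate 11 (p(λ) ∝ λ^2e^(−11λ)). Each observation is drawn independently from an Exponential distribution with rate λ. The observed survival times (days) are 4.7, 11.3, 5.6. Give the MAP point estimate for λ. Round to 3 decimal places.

λ̂_MAP = 0.153

The Exponential(rate=λ) likelihood is ∝ λ^n e^(−λΣtᵢ). Here n = 3 and Σtᵢ = 4.7 + 11.3 + 5.6 = 21.6.
Posterior ∝ λ^2e^(−11λ) · λ^3e^(−21.6λ) = λ^5e^(−32.6λ), i.e. Gamma(6, 32.6).
Mode = (a−1)/b = 5/32.6 ≈ 0.153.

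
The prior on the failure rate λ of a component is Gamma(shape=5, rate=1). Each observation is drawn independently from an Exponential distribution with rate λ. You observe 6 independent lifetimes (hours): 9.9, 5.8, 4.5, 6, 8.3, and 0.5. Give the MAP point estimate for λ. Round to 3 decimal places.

λ̂_MAP = 0.278

The Exponential(rate=λ) likelihood is ∝ λ^n e^(−λΣtᵢ). Here n = 6 and Σtᵢ = 9.9 + 5.8 + 4.5 + 6 + 8.3 + 0.5 = 35.
Posterior ∝ λ^4e^(−1λ) · λ^6e^(−35λ) = λ^10e^(−36λ), i.e. Gamma(11, 36).
Mode = (a−1)/b = 10/36 ≈ 0.278.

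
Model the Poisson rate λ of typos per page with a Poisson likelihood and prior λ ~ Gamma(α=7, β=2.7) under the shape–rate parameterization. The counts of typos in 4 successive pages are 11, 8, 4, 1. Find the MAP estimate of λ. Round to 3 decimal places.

λ̂_MAP = 4.478

Σxᵢ = 11+8+4+1 = 24, with n = 4.
Posterior ∝ λ^6e^(−2.7λ) · λ^24e^(−4λ) = λ^30e^(−6.7λ), i.e. Gamma(shape=31, rate=6.7).
The mode of a Gamma(a, b) with a ≥ 1 (shape–rate) is (a−1)/b = 30/6.7 ≈ 4.478.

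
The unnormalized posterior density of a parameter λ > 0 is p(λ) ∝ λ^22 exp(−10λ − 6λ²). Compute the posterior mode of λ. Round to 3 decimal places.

λ̂_MAP = 1.000

ℓ'(λ) = 22/λ − 10 − 12λ. Setting this to zero and multiplying by λ: 12λ² + 10λ − 22 = 0.
λ = (−10 + √(10² + 4·12·22)) / (2·12) = (−10 + √1156) / 24 = (−10 + 34)/24 = 1.
ℓ''(λ) = −22/λ² − 12 < 0, confirming a maximum.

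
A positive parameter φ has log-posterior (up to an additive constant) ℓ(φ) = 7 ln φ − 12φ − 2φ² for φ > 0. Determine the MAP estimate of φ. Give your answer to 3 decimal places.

φ̂_MAP = 0.500

ℓ'(φ) = 7/φ − 12 − 4φ. Setting this to zero and multiplying by φ: 4φ² + 12φ − 7 = 0.
φ = (−12 + √(12² + 4·4·7)) / (2·4) = (−12 + √256) / 8 = (−12 + 16)/8 = 1/2.
ℓ''(φ) = −7/φ² − 4 < 0, confirming a maximum.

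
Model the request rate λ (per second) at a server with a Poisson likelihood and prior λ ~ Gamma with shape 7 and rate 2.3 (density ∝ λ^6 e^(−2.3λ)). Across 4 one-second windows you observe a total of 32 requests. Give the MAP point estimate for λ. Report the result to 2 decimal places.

Σxᵢ = 32, n = 4.
Posterior ∝ λ^6e^(−2.3λ) · λ^32e^(−4λ) = λ^38e^(−6.3λ), i.e. Gamma(shape=39, rate=6.3).
The mode of a Gamma(a, b) with a ≥ 1 (shape–rate) is (a−1)/b = 38/6.3 ≈ 6.03.

λ̂_MAP = 6.03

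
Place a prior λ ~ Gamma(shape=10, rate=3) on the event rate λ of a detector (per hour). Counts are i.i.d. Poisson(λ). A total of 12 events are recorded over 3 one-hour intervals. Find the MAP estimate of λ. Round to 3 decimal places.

λ̂_MAP = 3.500

Σxᵢ = 12, n = 3.
Posterior ∝ λ^9e^(−3λ) · λ^12e^(−3λ) = λ^21e^(−6λ), i.e. Gamma(shape=22, rate=6).
The mode of a Gamma(a, b) with a ≥ 1 (shape–rate) is (a−1)/b = 21/6 ≈ 3.500.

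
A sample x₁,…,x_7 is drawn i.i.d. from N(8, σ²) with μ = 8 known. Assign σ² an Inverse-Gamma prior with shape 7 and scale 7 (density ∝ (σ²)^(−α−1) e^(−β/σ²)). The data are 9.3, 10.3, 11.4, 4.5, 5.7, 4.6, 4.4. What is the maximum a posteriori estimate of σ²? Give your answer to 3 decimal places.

Sum of squared deviations about the known mean: SS = (9.3−8)² + (10.3−8)² + (11.4−8)² + (4.5−8)² + (5.7−8)² + (4.6−8)² + (4.4−8)² = 60.6.
The Normal likelihood contributes (σ²)^(−n/2) exp(−SS/(2σ²)), so the posterior is Inverse-Gamma(α + n/2, β + SS/2) = Inverse-Gamma(10.5, 37.3).
The mode of Inverse-Gamma(a, b) is b/(a+1) = 37.3/11.5 ≈ 3.243.

σ̂²_MAP = 3.243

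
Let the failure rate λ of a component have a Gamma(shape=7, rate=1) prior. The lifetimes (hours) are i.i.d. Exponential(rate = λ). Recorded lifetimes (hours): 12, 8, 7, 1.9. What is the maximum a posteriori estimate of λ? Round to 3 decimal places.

λ̂_MAP = 0.334

The Exponential(rate=λ) likelihood is ∝ λ^n e^(−λΣtᵢ). Here n = 4 and Σtᵢ = 12 + 8 + 7 + 1.9 = 28.9.
Posterior ∝ λ^6e^(−1λ) · λ^4e^(−28.9λ) = λ^10e^(−29.9λ), i.e. Gamma(11, 29.9).
Mode = (a−1)/b = 10/29.9 ≈ 0.334.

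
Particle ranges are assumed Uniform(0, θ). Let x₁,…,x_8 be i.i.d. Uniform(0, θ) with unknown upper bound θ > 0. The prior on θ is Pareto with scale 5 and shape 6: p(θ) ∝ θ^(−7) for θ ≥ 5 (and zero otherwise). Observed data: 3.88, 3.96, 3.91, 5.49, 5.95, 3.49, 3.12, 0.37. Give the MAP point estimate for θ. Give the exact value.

The Uniform(0, θ) likelihood is θ^(−n) for θ ≥ max(xᵢ), zero otherwise. Here max(xᵢ) = 5.95.
Posterior ∝ θ^(−7) · θ^(−8) = θ^(−15) on θ ≥ max(5, 5.95) = 5.95.
This density is strictly decreasing in θ, so the posterior mode lies at the lower boundary of the support.

θ̂_MAP = 5.95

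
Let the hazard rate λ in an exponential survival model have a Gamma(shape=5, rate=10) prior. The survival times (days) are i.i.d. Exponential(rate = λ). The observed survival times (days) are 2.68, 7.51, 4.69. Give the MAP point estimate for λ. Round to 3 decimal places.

λ̂_MAP = 0.281

The Exponential(rate=λ) likelihood is ∝ λ^n e^(−λΣtᵢ). Here n = 3 and Σtᵢ = 2.68 + 7.51 + 4.69 = 14.88.
Posterior ∝ λ^4e^(−10λ) · λ^3e^(−14.88λ) = λ^7e^(−24.88λ), i.e. Gamma(8, 24.88).
Mode = (a−1)/b = 7/24.88 ≈ 0.281.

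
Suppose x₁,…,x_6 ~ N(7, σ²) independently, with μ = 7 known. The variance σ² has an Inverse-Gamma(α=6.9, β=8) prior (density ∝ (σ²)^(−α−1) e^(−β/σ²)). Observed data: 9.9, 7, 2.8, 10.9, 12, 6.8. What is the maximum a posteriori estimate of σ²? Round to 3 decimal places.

Sum of squared deviations about the known mean: SS = (9.9−7)² + (7−7)² + (2.8−7)² + (10.9−7)² + (12−7)² + (6.8−7)² = 66.3.
The Normal likelihood contributes (σ²)^(−n/2) exp(−SS/(2σ²)), so the posterior is Inverse-Gamma(α + n/2, β + SS/2) = Inverse-Gamma(9.9, 41.15).
The mode of Inverse-Gamma(a, b) is b/(a+1) = 41.15/10.9 ≈ 3.775.

σ̂²_MAP = 3.775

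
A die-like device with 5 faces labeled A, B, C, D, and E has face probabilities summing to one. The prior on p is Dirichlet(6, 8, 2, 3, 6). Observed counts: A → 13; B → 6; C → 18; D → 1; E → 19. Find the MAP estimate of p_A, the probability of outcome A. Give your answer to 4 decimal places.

The posterior is Dirichlet(αᵢ + nᵢ) = Dirichlet(19, 14, 20, 4, 25).
For a Dirichlet(a₁,…,a_K) with all aᵢ > 1, the mode has j-th component (aⱼ − 1)/(Σaᵢ − K).
Here Σaᵢ = 82 and K = 5, so p_A = (19 − 1)/(82 − 5) = 18/77 ≈ 0.2338.

MAP estimate of p_A = 0.2338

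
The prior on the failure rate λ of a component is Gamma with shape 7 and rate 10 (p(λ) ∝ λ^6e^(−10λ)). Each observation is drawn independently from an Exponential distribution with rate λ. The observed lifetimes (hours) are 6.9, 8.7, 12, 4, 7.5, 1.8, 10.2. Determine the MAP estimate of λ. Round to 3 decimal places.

λ̂_MAP = 0.213

The Exponential(rate=λ) likelihood is ∝ λ^n e^(−λΣtᵢ). Here n = 7 and Σtᵢ = 6.9 + 8.7 + 12 + 4 + 7.5 + 1.8 + 10.2 = 51.1.
Posterior ∝ λ^6e^(−10λ) · λ^7e^(−51.1λ) = λ^13e^(−61.1λ), i.e. Gamma(14, 61.1).
Mode = (a−1)/b = 13/61.1 ≈ 0.213.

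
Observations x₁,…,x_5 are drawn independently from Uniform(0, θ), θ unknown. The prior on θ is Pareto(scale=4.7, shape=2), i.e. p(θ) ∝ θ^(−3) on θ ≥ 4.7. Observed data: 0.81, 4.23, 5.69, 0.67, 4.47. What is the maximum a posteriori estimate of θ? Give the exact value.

The Uniform(0, θ) likelihood is θ^(−n) for θ ≥ max(xᵢ), zero otherwise. Here max(xᵢ) = 5.69.
Posterior ∝ θ^(−3) · θ^(−5) = θ^(−8) on θ ≥ max(4.7, 5.69) = 5.69.
This density is strictly decreasing in θ, so the posterior mode lies at the lower boundary of the support.

θ̂_MAP = 5.69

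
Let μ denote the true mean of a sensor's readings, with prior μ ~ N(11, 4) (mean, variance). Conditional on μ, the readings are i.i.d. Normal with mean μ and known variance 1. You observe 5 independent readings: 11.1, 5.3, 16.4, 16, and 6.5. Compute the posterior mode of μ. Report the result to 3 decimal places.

n = 5; x̄ = (11.1 + 5.3 + 16.4 + 16 + 6.5)/5 = 55.3/5 = 11.06.
For a Normal prior and Normal likelihood with known variance, the posterior is Normal; its mode equals its mean, the precision-weighted average.
Prior precision 1/σ₀² = 1/4 = 0.25; data precision n/σ² = 5/1 = 5.
μ̂ = (0.25·11 + 5·11.06) / (0.25 + 5) = 58.05/5.25 = 387/35 ≈ 11.057.

μ̂_MAP = 11.057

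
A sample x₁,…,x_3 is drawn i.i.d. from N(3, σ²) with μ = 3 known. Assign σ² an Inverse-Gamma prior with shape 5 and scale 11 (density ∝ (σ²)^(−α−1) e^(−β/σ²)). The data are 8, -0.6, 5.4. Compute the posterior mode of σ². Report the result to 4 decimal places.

σ̂²_MAP = 4.3813

Sum of squared deviations about the known mean: SS = (8−3)² + (-0.6−3)² + (5.4−3)² = 43.72.
The Normal likelihood contributes (σ²)^(−n/2) exp(−SS/(2σ²)), so the posterior is Inverse-Gamma(α + n/2, β + SS/2) = Inverse-Gamma(6.5, 32.86).
The mode of Inverse-Gamma(a, b) is b/(a+1) = 32.86/7.5 ≈ 4.3813.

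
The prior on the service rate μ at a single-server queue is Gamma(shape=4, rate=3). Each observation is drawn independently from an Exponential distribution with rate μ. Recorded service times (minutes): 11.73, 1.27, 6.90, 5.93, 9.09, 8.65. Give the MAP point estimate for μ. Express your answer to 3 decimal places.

The Exponential(rate=μ) likelihood is ∝ μ^n e^(−μΣtᵢ). Here n = 6 and Σtᵢ = 11.73 + 1.27 + 6.90 + 5.93 + 9.09 + 8.65 = 43.57.
Posterior ∝ μ^3e^(−3μ) · μ^6e^(−43.57μ) = μ^9e^(−46.57μ), i.e. Gamma(10, 46.57).
Mode = (a−1)/b = 9/46.57 ≈ 0.193.

μ̂_MAP = 0.193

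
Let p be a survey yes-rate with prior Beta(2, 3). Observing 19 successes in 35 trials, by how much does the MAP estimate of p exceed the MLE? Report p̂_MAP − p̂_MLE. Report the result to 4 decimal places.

MAP − MLE = -0.0165

Posterior is Beta(21, 19); MAP = (21−1)/(40−2) = 20/38 ≈ 0.52632.
MLE ignores the prior: p̂_MLE = k/n = 19/35 ≈ 0.54286.
Difference = 20/38 − 19/35 = -11/665 ≈ -0.0165.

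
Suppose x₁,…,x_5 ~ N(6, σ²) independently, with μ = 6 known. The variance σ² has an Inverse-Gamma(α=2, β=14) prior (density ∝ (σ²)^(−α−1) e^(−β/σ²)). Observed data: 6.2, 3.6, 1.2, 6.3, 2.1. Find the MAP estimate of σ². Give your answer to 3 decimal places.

Sum of squared deviations about the known mean: SS = (6.2−6)² + (3.6−6)² + (1.2−6)² + (6.3−6)² + (2.1−6)² = 44.14.
The Normal likelihood contributes (σ²)^(−n/2) exp(−SS/(2σ²)), so the posterior is Inverse-Gamma(α + n/2, β + SS/2) = Inverse-Gamma(4.5, 36.07).
The mode of Inverse-Gamma(a, b) is b/(a+1) = 36.07/5.5 ≈ 6.558.

σ̂²_MAP = 6.558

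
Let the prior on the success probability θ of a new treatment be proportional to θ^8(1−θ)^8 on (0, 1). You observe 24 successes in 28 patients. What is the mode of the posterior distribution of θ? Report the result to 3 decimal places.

θ̂_MAP = 0.727

The prior density ∝ θ^8(1−θ)^8 is the kernel of Beta(9, 9).
Data: 24 successes in 28 trials. The binomial likelihood contributes θ^24(1−θ)^4, so the posterior is Beta(9+24, 9+4) = Beta(33, 13).
For Beta(a, b) with a, b > 1 the mode is (a−1)/(a+b−2) = 32/44 ≈ 0.727.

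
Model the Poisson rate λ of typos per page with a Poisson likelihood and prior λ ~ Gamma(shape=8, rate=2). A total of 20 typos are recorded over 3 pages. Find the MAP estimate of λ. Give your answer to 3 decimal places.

Σxᵢ = 20, n = 3.
Posterior ∝ λ^7e^(−2λ) · λ^20e^(−3λ) = λ^27e^(−5λ), i.e. Gamma(shape=28, rate=5).
The mode of a Gamma(a, b) with a ≥ 1 (shape–rate) is (a−1)/b = 27/5 ≈ 5.400.

λ̂_MAP = 5.400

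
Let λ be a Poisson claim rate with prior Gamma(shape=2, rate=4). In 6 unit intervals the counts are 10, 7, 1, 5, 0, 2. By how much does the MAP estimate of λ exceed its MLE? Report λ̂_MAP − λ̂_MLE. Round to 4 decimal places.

MAP − MLE = -1.5667

Σxᵢ = 25. Posterior is Gamma(27, 10); MAP = (27−1)/10 = 26/10 ≈ 2.60000.
MLE = x̄ = 25/6 ≈ 4.16667.
Difference = 26/10 − 25/6 = -47/30 ≈ -1.5667.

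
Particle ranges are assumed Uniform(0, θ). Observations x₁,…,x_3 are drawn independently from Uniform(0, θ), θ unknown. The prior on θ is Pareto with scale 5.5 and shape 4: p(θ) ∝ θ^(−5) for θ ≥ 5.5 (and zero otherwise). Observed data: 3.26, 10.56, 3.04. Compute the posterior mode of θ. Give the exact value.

θ̂_MAP = 10.56

The Uniform(0, θ) likelihood is θ^(−n) for θ ≥ max(xᵢ), zero otherwise. Here max(xᵢ) = 10.56.
Posterior ∝ θ^(−5) · θ^(−3) = θ^(−8) on θ ≥ max(5.5, 10.56) = 10.56.
This density is strictly decreasing in θ, so the posterior mode lies at the lower boundary of the support.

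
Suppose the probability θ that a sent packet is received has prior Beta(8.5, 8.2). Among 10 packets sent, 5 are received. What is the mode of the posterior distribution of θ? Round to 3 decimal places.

θ̂_MAP = 0.506

Prior: Beta(8.5, 8.2).
Data: 5 successes in 10 trials. The binomial likelihood contributes θ^5(1−θ)^5, so the posterior is Beta(8.5+5, 8.2+5) = Beta(13.5, 13.2).
For Beta(a, b) with a, b > 1 the mode is (a−1)/(a+b−2) = 12.5/24.7 ≈ 0.506.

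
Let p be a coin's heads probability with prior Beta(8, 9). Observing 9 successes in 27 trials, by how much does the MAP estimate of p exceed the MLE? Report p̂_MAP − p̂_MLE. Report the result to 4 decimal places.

Posterior is Beta(17, 27); MAP = (17−1)/(44−2) = 16/42 ≈ 0.38095.
MLE ignores the prior: p̂_MLE = k/n = 9/27 ≈ 0.33333.
Difference = 16/42 − 9/27 = 1/21 ≈ 0.0476.

MAP − MLE = 0.0476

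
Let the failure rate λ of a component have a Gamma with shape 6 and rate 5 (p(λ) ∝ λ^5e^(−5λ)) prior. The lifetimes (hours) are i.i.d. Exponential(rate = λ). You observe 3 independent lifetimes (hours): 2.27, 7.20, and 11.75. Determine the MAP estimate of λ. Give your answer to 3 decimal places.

The Exponential(rate=λ) likelihood is ∝ λ^n e^(−λΣtᵢ). Here n = 3 and Σtᵢ = 2.27 + 7.20 + 11.75 = 21.22.
Posterior ∝ λ^5e^(−5λ) · λ^3e^(−21.22λ) = λ^8e^(−26.22λ), i.e. Gamma(9, 26.22).
Mode = (a−1)/b = 8/26.22 ≈ 0.305.

λ̂_MAP = 0.305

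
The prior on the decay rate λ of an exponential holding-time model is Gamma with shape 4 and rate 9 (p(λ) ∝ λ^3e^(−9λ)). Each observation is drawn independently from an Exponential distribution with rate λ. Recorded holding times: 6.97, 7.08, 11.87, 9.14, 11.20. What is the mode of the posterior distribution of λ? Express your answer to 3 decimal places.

The Exponential(rate=λ) likelihood is ∝ λ^n e^(−λΣtᵢ). Here n = 5 and Σtᵢ = 6.97 + 7.08 + 11.87 + 9.14 + 11.20 = 46.26.
Posterior ∝ λ^3e^(−9λ) · λ^5e^(−46.26λ) = λ^8e^(−55.26λ), i.e. Gamma(9, 55.26).
Mode = (a−1)/b = 8/55.26 ≈ 0.145.

λ̂_MAP = 0.145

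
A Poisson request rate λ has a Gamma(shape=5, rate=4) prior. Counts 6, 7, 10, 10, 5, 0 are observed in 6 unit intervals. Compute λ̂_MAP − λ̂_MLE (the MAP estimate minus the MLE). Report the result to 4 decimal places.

Σxᵢ = 38. Posterior is Gamma(43, 10); MAP = (43−1)/10 = 42/10 ≈ 4.20000.
MLE = x̄ = 38/6 ≈ 6.33333.
Difference = 42/10 − 38/6 = -32/15 ≈ -2.1333.

MAP − MLE = -2.1333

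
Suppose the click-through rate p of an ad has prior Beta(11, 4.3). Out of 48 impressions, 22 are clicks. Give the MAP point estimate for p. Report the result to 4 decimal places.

Prior: Beta(11, 4.3).
Data: 22 successes in 48 trials. The binomial likelihood contributes p^22(1−p)^26, so the posterior is Beta(11+22, 4.3+26) = Beta(33, 30.3).
For Beta(a, b) with a, b > 1 the mode is (a−1)/(a+b−2) = 32/61.3 ≈ 0.5220.

p̂_MAP = 0.5220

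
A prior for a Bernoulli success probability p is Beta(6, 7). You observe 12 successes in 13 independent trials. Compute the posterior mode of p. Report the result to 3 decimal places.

p̂_MAP = 0.708

Prior: Beta(6, 7).
Data: 12 successes in 13 trials. The binomial likelihood contributes p^12(1−p)^1, so the posterior is Beta(6+12, 7+1) = Beta(18, 8).
For Beta(a, b) with a, b > 1 the mode is (a−1)/(a+b−2) = 17/24 ≈ 0.708.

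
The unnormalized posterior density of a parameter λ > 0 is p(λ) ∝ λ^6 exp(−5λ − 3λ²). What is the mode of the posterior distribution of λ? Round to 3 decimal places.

ℓ'(λ) = 6/λ − 5 − 6λ. Setting this to zero and multiplying by λ: 6λ² + 5λ − 6 = 0.
λ = (−5 + √(5² + 4·6·6)) / (2·6) = (−5 + √169) / 12 = (−5 + 13)/12 = 2/3.
ℓ''(λ) = −6/λ² − 6 < 0, confirming a maximum.

λ̂_MAP = 0.667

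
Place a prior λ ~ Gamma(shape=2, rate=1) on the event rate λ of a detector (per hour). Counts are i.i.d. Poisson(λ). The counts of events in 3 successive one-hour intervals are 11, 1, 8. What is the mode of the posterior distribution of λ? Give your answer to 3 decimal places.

λ̂_MAP = 5.250

Σxᵢ = 11+1+8 = 20, with n = 3.
Posterior ∝ λe^(−1λ) · λ^20e^(−3λ) = λ^21e^(−4λ), i.e. Gamma(shape=22, rate=4).
The mode of a Gamma(a, b) with a ≥ 1 (shape–rate) is (a−1)/b = 21/4 ≈ 5.250.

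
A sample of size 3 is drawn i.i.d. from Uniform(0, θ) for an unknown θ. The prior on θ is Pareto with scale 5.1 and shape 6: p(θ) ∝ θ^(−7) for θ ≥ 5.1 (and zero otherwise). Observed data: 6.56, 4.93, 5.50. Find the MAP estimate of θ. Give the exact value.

θ̂_MAP = 6.56

The Uniform(0, θ) likelihood is θ^(−n) for θ ≥ max(xᵢ), zero otherwise. Here max(xᵢ) = 6.56.
Posterior ∝ θ^(−7) · θ^(−3) = θ^(−10) on θ ≥ max(5.1, 6.56) = 6.56.
This density is strictly decreasing in θ, so the posterior mode lies at the lower boundary of the support.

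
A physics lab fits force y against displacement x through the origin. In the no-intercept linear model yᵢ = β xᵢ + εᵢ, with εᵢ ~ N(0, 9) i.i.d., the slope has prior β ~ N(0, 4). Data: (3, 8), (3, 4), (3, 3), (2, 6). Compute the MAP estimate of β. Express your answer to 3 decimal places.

β̂_MAP = 1.714

log p(β | y) = −Σ(yᵢ − βxᵢ)²/(2·9) − β²/(2·4) + const.
Setting the derivative to zero: Σxᵢ(yᵢ − βxᵢ)/9 − β/4 = 0, so β = Σxᵢyᵢ / (Σxᵢ² + σ²/τ²).
Σxᵢyᵢ = 3·8 + 3·4 + 3·3 + 2·6 = 57; Σxᵢ² = 31; σ²/τ² = 2.25.
β̂_MAP = 57 / (31 + 2.25) = 57/33.25 ≈ 1.714.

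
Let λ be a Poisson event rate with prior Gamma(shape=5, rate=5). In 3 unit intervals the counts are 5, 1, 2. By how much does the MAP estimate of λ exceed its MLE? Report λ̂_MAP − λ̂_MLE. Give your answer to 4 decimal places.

Σxᵢ = 8. Posterior is Gamma(13, 8); MAP = (13−1)/8 = 12/8 ≈ 1.50000.
MLE = x̄ = 8/3 ≈ 2.66667.
Difference = 12/8 − 8/3 = -7/6 ≈ -1.1667.

MAP − MLE = -1.1667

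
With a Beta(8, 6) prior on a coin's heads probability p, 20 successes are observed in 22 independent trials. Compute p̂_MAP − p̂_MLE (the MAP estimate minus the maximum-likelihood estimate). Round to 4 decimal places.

MAP − MLE = -0.1150

Posterior is Beta(28, 8); MAP = (28−1)/(36−2) = 27/34 ≈ 0.79412.
MLE ignores the prior: p̂_MLE = k/n = 20/22 ≈ 0.90909.
Difference = 27/34 − 20/22 = -43/374 ≈ -0.1150.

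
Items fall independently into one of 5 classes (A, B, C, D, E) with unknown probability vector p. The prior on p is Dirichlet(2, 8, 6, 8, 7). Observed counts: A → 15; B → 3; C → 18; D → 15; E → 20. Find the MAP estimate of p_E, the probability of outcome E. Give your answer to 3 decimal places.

The posterior is Dirichlet(αᵢ + nᵢ) = Dirichlet(17, 11, 24, 23, 27).
For a Dirichlet(a₁,…,a_K) with all aᵢ > 1, the mode has j-th component (aⱼ − 1)/(Σaᵢ − K).
Here Σaᵢ = 102 and K = 5, so p_E = (27 − 1)/(102 − 5) = 26/97 ≈ 0.268.

MAP estimate of p_E = 0.268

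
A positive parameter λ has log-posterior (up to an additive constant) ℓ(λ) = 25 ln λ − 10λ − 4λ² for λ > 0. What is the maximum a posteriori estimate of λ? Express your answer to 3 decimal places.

ℓ'(λ) = 25/λ − 10 − 8λ. Setting this to zero and multiplying by λ: 8λ² + 10λ − 25 = 0.
λ = (−10 + √(10² + 4·8·25)) / (2·8) = (−10 + √900) / 16 = (−10 + 30)/16 = 5/4.
ℓ''(λ) = −25/λ² − 8 < 0, confirming a maximum.

λ̂_MAP = 1.250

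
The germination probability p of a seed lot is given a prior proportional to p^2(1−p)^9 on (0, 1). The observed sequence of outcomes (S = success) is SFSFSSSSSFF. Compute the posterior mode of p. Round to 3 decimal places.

p̂_MAP = 0.409

The prior density ∝ p^2(1−p)^9 is the kernel of Beta(3, 10).
Data: 7 successes in 11 trials (from the sequence). The binomial likelihood contributes p^7(1−p)^4, so the posterior is Beta(3+7, 10+4) = Beta(10, 14).
For Beta(a, b) with a, b > 1 the mode is (a−1)/(a+b−2) = 9/22 ≈ 0.409.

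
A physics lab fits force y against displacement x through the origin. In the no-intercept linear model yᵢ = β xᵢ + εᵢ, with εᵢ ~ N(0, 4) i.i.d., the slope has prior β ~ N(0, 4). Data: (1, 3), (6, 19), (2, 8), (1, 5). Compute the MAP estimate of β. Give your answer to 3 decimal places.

β̂_MAP = 3.209

log p(β | y) = −Σ(yᵢ − βxᵢ)²/(2·4) − β²/(2·4) + const.
Setting the derivative to zero: Σxᵢ(yᵢ − βxᵢ)/4 − β/4 = 0, so β = Σxᵢyᵢ / (Σxᵢ² + σ²/τ²).
Σxᵢyᵢ = 1·3 + 6·19 + 2·8 + 1·5 = 138; Σxᵢ² = 42; σ²/τ² = 1.
β̂_MAP = 138 / (42 + 1) = 138/43 ≈ 3.209.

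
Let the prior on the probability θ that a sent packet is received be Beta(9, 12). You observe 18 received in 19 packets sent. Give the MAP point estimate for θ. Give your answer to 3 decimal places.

Prior: Beta(9, 12).
Data: 18 successes in 19 trials. The binomial likelihood contributes θ^18(1−θ)^1, so the posterior is Beta(9+18, 12+1) = Beta(27, 13).
For Beta(a, b) with a, b > 1 the mode is (a−1)/(a+b−2) = 26/38 ≈ 0.684.

θ̂_MAP = 0.684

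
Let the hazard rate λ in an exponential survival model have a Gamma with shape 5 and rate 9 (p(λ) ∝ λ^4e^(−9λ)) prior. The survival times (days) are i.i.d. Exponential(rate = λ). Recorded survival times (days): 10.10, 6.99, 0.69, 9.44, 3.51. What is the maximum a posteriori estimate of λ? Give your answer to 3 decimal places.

The Exponential(rate=λ) likelihood is ∝ λ^n e^(−λΣtᵢ). Here n = 5 and Σtᵢ = 10.10 + 6.99 + 0.69 + 9.44 + 3.51 = 30.73.
Posterior ∝ λ^4e^(−9λ) · λ^5e^(−30.73λ) = λ^9e^(−39.73λ), i.e. Gamma(10, 39.73).
Mode = (a−1)/b = 9/39.73 ≈ 0.227.

λ̂_MAP = 0.227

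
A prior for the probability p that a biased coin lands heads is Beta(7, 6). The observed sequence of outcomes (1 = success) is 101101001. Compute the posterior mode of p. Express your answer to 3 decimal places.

Prior: Beta(7, 6).
Data: 5 successes in 9 trials (from the sequence). The binomial likelihood contributes p^5(1−p)^4, so the posterior is Beta(7+5, 6+4) = Beta(12, 10).
For Beta(a, b) with a, b > 1 the mode is (a−1)/(a+b−2) = 11/20 ≈ 0.550.

p̂_MAP = 0.550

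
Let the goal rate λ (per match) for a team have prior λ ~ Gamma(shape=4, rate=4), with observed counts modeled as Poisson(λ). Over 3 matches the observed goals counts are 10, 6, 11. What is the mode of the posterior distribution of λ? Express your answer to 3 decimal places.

λ̂_MAP = 4.286

Σxᵢ = 10+6+11 = 27, with n = 3.
Posterior ∝ λ^3e^(−4λ) · λ^27e^(−3λ) = λ^30e^(−7λ), i.e. Gamma(shape=31, rate=7).
The mode of a Gamma(a, b) with a ≥ 1 (shape–rate) is (a−1)/b = 30/7 ≈ 4.286.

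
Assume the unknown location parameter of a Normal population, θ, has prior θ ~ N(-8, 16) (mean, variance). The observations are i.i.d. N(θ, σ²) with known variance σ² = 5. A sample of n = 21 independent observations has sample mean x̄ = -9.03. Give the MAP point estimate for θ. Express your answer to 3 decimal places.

n = 21, x̄ = -9.03.
For a Normal prior and Normal likelihood with known variance, the posterior is Normal; its mode equals its mean, the precision-weighted average.
Prior precision 1/σ₀² = 1/16 = 0.0625; data precision n/σ² = 21/5 = 4.2.
θ̂ = (0.0625·(-8) + 4.2·(-9.03)) / (0.0625 + 4.2) = (-38.426)/4.2625 = -76852/8525 ≈ -9.015.

θ̂_MAP = -9.015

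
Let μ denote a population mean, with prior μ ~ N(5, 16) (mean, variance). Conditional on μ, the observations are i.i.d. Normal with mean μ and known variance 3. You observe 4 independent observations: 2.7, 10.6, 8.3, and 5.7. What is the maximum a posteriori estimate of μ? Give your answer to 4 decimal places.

n = 4; x̄ = (2.7 + 10.6 + 8.3 + 5.7)/4 = 27.3/4 = 6.825.
For a Normal prior and Normal likelihood with known variance, the posterior is Normal; its mode equals its mean, the precision-weighted average.
Prior precision 1/σ₀² = 1/16 = 0.0625; data precision n/σ² = 4/3.
μ̂ = (0.0625·5 + (4/3)·6.825) / (0.0625 + 4/3) = 9.4125/(67/48) = 2259/335 ≈ 6.7433.

μ̂_MAP = 6.7433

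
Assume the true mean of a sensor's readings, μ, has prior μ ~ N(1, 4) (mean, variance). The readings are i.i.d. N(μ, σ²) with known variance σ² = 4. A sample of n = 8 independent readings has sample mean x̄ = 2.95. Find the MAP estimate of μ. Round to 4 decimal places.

n = 8, x̄ = 2.95.
For a Normal prior and Normal likelihood with known variance, the posterior is Normal; its mode equals its mean, the precision-weighted average.
Prior precision 1/σ₀² = 1/4 = 0.25; data precision n/σ² = 8/4 = 2.
μ̂ = (0.25·1 + 2·2.95) / (0.25 + 2) = 6.15/2.25 = 41/15 ≈ 2.7333.

μ̂_MAP = 2.7333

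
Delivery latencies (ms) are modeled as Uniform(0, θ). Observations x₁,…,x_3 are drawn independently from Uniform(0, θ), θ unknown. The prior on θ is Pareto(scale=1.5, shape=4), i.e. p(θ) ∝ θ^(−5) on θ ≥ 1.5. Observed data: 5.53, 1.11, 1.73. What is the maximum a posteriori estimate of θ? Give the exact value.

θ̂_MAP = 5.53

The Uniform(0, θ) likelihood is θ^(−n) for θ ≥ max(xᵢ), zero otherwise. Here max(xᵢ) = 5.53.
Posterior ∝ θ^(−5) · θ^(−3) = θ^(−8) on θ ≥ max(1.5, 5.53) = 5.53.
This density is strictly decreasing in θ, so the posterior mode lies at the lower boundary of the support.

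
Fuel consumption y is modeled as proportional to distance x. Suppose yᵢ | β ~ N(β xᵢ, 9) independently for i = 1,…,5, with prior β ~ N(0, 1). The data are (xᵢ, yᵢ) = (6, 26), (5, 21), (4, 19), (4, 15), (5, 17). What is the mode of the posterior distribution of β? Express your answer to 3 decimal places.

log p(β | y) = −Σ(yᵢ − βxᵢ)²/(2·9) − β²/(2·1) + const.
Setting the derivative to zero: Σxᵢ(yᵢ − βxᵢ)/9 − β/1 = 0, so β = Σxᵢyᵢ / (Σxᵢ² + σ²/τ²).
Σxᵢyᵢ = 6·26 + 5·21 + 4·19 + 4·15 + 5·17 = 482; Σxᵢ² = 118; σ²/τ² = 9.
β̂_MAP = 482 / (118 + 9) = 482/127 ≈ 3.795.

β̂_MAP = 3.795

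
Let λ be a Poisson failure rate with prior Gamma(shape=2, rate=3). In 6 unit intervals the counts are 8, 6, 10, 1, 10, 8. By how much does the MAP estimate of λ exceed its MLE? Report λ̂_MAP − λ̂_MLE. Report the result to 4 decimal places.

MAP − MLE = -2.2778

Σxᵢ = 43. Posterior is Gamma(45, 9); MAP = (45−1)/9 = 44/9 ≈ 4.88889.
MLE = x̄ = 43/6 ≈ 7.16667.
Difference = 44/9 − 43/6 = -41/18 ≈ -2.2778.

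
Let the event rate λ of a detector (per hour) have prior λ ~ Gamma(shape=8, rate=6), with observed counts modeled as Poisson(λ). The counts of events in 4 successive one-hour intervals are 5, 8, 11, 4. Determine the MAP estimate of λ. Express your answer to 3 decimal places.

Σxᵢ = 5+8+11+4 = 28, with n = 4.
Posterior ∝ λ^7e^(−6λ) · λ^28e^(−4λ) = λ^35e^(−10λ), i.e. Gamma(shape=36, rate=10).
The mode of a Gamma(a, b) with a ≥ 1 (shape–rate) is (a−1)/b = 35/10 ≈ 3.500.

λ̂_MAP = 3.500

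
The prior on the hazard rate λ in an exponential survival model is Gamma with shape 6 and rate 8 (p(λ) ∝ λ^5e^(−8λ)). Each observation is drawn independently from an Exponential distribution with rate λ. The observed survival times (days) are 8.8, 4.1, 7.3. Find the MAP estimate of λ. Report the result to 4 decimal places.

The Exponential(rate=λ) likelihood is ∝ λ^n e^(−λΣtᵢ). Here n = 3 and Σtᵢ = 8.8 + 4.1 + 7.3 = 20.2.
Posterior ∝ λ^5e^(−8λ) · λ^3e^(−20.2λ) = λ^8e^(−28.2λ), i.e. Gamma(9, 28.2).
Mode = (a−1)/b = 8/28.2 ≈ 0.2837.

λ̂_MAP = 0.2837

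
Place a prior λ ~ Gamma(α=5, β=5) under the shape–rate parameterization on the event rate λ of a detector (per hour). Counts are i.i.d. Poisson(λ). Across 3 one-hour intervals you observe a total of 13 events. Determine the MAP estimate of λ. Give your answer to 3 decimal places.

Σxᵢ = 13, n = 3.
Posterior ∝ λ^4e^(−5λ) · λ^13e^(−3λ) = λ^17e^(−8λ), i.e. Gamma(shape=18, rate=8).
The mode of a Gamma(a, b) with a ≥ 1 (shape–rate) is (a−1)/b = 17/8 ≈ 2.125.

λ̂_MAP = 2.125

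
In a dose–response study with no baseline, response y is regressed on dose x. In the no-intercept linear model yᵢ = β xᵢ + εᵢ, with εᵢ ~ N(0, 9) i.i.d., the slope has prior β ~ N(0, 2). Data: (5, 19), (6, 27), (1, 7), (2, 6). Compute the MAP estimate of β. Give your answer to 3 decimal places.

β̂_MAP = 3.915

log p(β | y) = −Σ(yᵢ − βxᵢ)²/(2·9) − β²/(2·2) + const.
Setting the derivative to zero: Σxᵢ(yᵢ − βxᵢ)/9 − β/2 = 0, so β = Σxᵢyᵢ / (Σxᵢ² + σ²/τ²).
Σxᵢyᵢ = 5·19 + 6·27 + 1·7 + 2·6 = 276; Σxᵢ² = 66; σ²/τ² = 4.5.
β̂_MAP = 276 / (66 + 4.5) = 276/70.5 ≈ 3.915.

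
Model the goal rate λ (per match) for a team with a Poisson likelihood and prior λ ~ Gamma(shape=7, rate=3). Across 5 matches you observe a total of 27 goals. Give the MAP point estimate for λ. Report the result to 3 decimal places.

λ̂_MAP = 4.125

Σxᵢ = 27, n = 5.
Posterior ∝ λ^6e^(−3λ) · λ^27e^(−5λ) = λ^33e^(−8λ), i.e. Gamma(shape=34, rate=8).
The mode of a Gamma(a, b) with a ≥ 1 (shape–rate) is (a−1)/b = 33/8 ≈ 4.125.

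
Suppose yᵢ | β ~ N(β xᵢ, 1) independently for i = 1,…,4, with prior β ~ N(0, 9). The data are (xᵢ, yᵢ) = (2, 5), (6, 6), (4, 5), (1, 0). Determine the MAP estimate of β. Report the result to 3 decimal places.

log p(β | y) = −Σ(yᵢ − βxᵢ)²/(2·1) − β²/(2·9) + const.
Setting the derivative to zero: Σxᵢ(yᵢ − βxᵢ)/1 − β/9 = 0, so β = Σxᵢyᵢ / (Σxᵢ² + σ²/τ²).
Σxᵢyᵢ = 2·5 + 6·6 + 4·5 + 1·0 = 66; Σxᵢ² = 57; σ²/τ² = 1/9.
β̂_MAP = 66 / (57 + 1/9) = 66/(514/9) = 297/257 ≈ 1.156.

β̂_MAP = 1.156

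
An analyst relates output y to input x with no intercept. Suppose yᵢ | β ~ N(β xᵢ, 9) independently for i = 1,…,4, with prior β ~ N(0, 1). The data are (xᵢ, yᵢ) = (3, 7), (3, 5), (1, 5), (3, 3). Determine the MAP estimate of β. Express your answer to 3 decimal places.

β̂_MAP = 1.351

log p(β | y) = −Σ(yᵢ − βxᵢ)²/(2·9) − β²/(2·1) + const.
Setting the derivative to zero: Σxᵢ(yᵢ − βxᵢ)/9 − β/1 = 0, so β = Σxᵢyᵢ / (Σxᵢ² + σ²/τ²).
Σxᵢyᵢ = 3·7 + 3·5 + 1·5 + 3·3 = 50; Σxᵢ² = 28; σ²/τ² = 9.
β̂_MAP = 50 / (28 + 9) = 50/37 ≈ 1.351.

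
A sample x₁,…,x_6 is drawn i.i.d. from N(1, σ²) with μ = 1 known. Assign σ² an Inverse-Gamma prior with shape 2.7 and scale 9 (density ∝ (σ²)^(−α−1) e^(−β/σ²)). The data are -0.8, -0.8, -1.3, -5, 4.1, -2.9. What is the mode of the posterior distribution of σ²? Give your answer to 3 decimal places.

Sum of squared deviations about the known mean: SS = (-0.8−1)² + (-0.8−1)² + (-1.3−1)² + (-5−1)² + (4.1−1)² + (-2.9−1)² = 72.59.
The Normal likelihood contributes (σ²)^(−n/2) exp(−SS/(2σ²)), so the posterior is Inverse-Gamma(α + n/2, β + SS/2) = Inverse-Gamma(5.7, 45.295).
The mode of Inverse-Gamma(a, b) is b/(a+1) = 45.295/6.7 ≈ 6.760.

σ̂²_MAP = 6.760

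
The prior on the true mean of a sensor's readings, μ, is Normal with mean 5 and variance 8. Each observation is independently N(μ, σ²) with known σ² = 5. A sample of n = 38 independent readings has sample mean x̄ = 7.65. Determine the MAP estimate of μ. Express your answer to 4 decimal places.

n = 38, x̄ = 7.65.
For a Normal prior and Normal likelihood with known variance, the posterior is Normal; its mode equals its mean, the precision-weighted average.
Prior precision 1/σ₀² = 1/8 = 0.125; data precision n/σ² = 38/5 = 7.6.
μ̂ = (0.125·5 + 7.6·7.65) / (0.125 + 7.6) = 58.765/7.725 = 11753/1545 ≈ 7.6071.

μ̂_MAP = 7.6071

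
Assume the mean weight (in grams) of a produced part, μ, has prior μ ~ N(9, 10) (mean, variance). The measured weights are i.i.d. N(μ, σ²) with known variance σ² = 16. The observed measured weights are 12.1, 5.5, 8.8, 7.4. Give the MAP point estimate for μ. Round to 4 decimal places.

n = 4; x̄ = (12.1 + 5.5 + 8.8 + 7.4)/4 = 33.8/4 = 8.45.
For a Normal prior and Normal likelihood with known variance, the posterior is Normal; its mode equals its mean, the precision-weighted average.
Prior precision 1/σ₀² = 1/10 = 0.1; data precision n/σ² = 4/16 = 0.25.
μ̂ = (0.1·9 + 0.25·8.45) / (0.1 + 0.25) = 3.0125/0.35 = 241/28 ≈ 8.6071.

μ̂_MAP = 8.6071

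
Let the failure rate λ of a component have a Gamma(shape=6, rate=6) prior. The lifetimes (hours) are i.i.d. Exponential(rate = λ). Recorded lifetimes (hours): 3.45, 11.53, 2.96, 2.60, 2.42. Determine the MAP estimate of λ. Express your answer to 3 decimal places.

λ̂_MAP = 0.345

The Exponential(rate=λ) likelihood is ∝ λ^n e^(−λΣtᵢ). Here n = 5 and Σtᵢ = 3.45 + 11.53 + 2.96 + 2.60 + 2.42 = 22.96.
Posterior ∝ λ^5e^(−6λ) · λ^5e^(−22.96λ) = λ^10e^(−28.96λ), i.e. Gamma(11, 28.96).
Mode = (a−1)/b = 10/28.96 ≈ 0.345.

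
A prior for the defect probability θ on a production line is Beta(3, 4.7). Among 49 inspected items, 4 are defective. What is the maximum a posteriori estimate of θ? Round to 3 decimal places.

Prior: Beta(3, 4.7).
Data: 4 successes in 49 trials. The binomial likelihood contributes θ^4(1−θ)^45, so the posterior is Beta(3+4, 4.7+45) = Beta(7, 49.7).
For Beta(a, b) with a, b > 1 the mode is (a−1)/(a+b−2) = 6/54.7 ≈ 0.110.

θ̂_MAP = 0.110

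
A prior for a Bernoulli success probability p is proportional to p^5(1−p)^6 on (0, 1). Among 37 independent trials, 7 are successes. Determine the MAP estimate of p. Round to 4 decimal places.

The prior density ∝ p^5(1−p)^6 is the kernel of Beta(6, 7).
Data: 7 successes in 37 trials. The binomial likelihood contributes p^7(1−p)^30, so the posterior is Beta(6+7, 7+30) = Beta(13, 37).
For Beta(a, b) with a, b > 1 the mode is (a−1)/(a+b−2) = 12/48 ≈ 0.2500.

p̂_MAP = 0.2500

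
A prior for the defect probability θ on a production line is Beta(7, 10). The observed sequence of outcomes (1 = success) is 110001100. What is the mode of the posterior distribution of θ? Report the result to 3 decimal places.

θ̂_MAP = 0.417

Prior: Beta(7, 10).
Data: 4 successes in 9 trials (from the sequence). The binomial likelihood contributes θ^4(1−θ)^5, so the posterior is Beta(7+4, 10+5) = Beta(11, 15).
For Beta(a, b) with a, b > 1 the mode is (a−1)/(a+b−2) = 10/24 ≈ 0.417.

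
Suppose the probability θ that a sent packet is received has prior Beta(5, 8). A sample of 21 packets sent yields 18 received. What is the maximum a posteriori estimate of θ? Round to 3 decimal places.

Prior: Beta(5, 8).
Data: 18 successes in 21 trials. The binomial likelihood contributes θ^18(1−θ)^3, so the posterior is Beta(5+18, 8+3) = Beta(23, 11).
For Beta(a, b) with a, b > 1 the mode is (a−1)/(a+b−2) = 22/32 ≈ 0.688.

θ̂_MAP = 0.688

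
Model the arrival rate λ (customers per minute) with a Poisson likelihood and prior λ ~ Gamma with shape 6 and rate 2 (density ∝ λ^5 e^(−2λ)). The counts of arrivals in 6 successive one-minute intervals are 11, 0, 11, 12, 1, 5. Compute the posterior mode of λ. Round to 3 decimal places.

Σxᵢ = 11+0+11+12+1+5 = 40, with n = 6.
Posterior ∝ λ^5e^(−2λ) · λ^40e^(−6λ) = λ^45e^(−8λ), i.e. Gamma(shape=46, rate=8).
The mode of a Gamma(a, b) with a ≥ 1 (shape–rate) is (a−1)/b = 45/8 ≈ 5.625.

λ̂_MAP = 5.625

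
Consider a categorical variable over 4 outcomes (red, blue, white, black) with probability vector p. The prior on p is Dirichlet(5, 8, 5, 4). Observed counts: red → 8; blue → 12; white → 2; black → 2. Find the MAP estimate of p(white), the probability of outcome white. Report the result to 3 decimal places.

The posterior is Dirichlet(αᵢ + nᵢ) = Dirichlet(13, 20, 7, 6).
For a Dirichlet(a₁,…,a_K) with all aᵢ > 1, the mode has j-th component (aⱼ − 1)/(Σaᵢ − K).
Here Σaᵢ = 46 and K = 4, so p(white) = (7 − 1)/(46 − 4) = 6/42 ≈ 0.143.

MAP estimate of p(white) = 0.143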